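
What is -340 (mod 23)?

5

-340 = -15·23 + 5, so -340 ≡ 5 (mod 23).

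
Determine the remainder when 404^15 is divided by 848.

By square-and-multiply:
15 in binary is 1111, i.e. 15 = 8 + 4 + 2 + 1.
404^1 ≡ 404 (mod 848)
404^2 ≡ 404^2 = 163216 ≡ 400 (mod 848)
404^4 ≡ 400^2 = 160000 ≡ 576 (mod 848)
404^8 ≡ 576^2 = 331776 ≡ 208 (mod 848)
404^15 = 404^8 × 404^4 × 404^2 × 404^1 ≡ 208 × 576 × 400 × 404 (mod 848).
Accumulate the product:
208 × 576 = 119808 ≡ 240
240 × 400 = 96000 ≡ 176
176 × 404 = 71104 ≡ 720

720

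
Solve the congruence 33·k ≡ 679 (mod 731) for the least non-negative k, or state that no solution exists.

375

gcd(33, 731) = 1, so a unique solution mod 731 exists.
33⁻¹ ≡ 288 (mod 731).
k ≡ 288·679 ≡ 375 (mod 731).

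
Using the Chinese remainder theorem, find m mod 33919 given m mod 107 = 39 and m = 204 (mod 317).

107⁻¹ mod 317: 107×80 ≡ 1 (mod 317), so 107⁻¹ ≡ 80.
m = 39 + 107×((204 − 39)×80 mod 317) = 39 + 107×203 = 21760.

21760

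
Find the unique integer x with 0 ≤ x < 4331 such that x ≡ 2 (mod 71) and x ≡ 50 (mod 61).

1209

71⁻¹ mod 61: 71·55 ≡ 1 (mod 61), so 71⁻¹ ≡ 55.
x = 2 + 71·((50 − 2)·55 mod 61) = 2 + 71·17 = 1209.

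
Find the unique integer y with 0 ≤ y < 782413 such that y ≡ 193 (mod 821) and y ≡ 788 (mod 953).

630721

821⁻¹ mod 953: 821×296 ≡ 1 (mod 953), so 821⁻¹ ≡ 296.
y = 193 + 821×((788 − 193)×296 mod 953) = 193 + 821×768 = 630721.
Check: 630721 mod 821 = 193, 630721 mod 953 = 788. ✓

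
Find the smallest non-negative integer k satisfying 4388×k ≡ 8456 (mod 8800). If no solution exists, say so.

762

gcd(4388, 8800) = 4, and 4 | 8456, so solutions exist.
Divide through by 4: 1097×k ≡ 2114 mod 2200.
1097⁻¹ ≡ 1833 (mod 2200).
k ≡ 1833×2114 ≡ 762 (mod 2200).
The smallest non-negative solution is k = 762.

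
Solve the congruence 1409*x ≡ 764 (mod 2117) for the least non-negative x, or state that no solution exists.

2092

gcd(1409, 2117) = 1, so a unique solution mod 2117 exists.
1409⁻¹ ≡ 302 (mod 2117).
x ≡ 302*764 ≡ 2092 (mod 2117).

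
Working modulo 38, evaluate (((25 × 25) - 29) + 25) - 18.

25 × 25 = 625 ≡ 17 (mod 38)
17 - 29 = -12 ≡ 26 (mod 38)
26 + 25 = 51 ≡ 13 (mod 38)
13 - 18 = -5 ≡ 33 (mod 38)

33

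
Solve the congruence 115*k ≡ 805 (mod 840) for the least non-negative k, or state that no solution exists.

7

gcd(115, 840) = 5, and 5 | 805, so solutions exist.
Divide through by 5: 23*k mod 168 = 161.
23⁻¹ ≡ 95 (mod 168).
k ≡ 95*161 ≡ 7 (mod 168).
The smallest non-negative solution is k = 7.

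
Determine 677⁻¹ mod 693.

693 = 1×677 + 16
677 = 42×16 + 5
16 = 3×5 + 1
5 = 5×1 + 0
gcd(677, 693) = 1, so the inverse exists.
Bézout: 1 = 127×693 − 130×677.
So 677⁻¹ ≡ −130 ≡ 563 (mod 693).

563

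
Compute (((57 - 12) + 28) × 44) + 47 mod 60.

57 - 12 = 45
45 + 28 = 73 ≡ 13 (mod 60)
13 × 44 = 572 ≡ 32 (mod 60)
32 + 47 = 79 ≡ 19 (mod 60)

19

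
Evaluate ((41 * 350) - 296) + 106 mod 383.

41 * 350 = 14350 ≡ 179 (mod 383)
179 - 296 = -117 ≡ 266 (mod 383)
266 + 106 = 372

372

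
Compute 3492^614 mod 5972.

492

Using repeated squaring:
614 in binary is 1001100110, i.e. 614 = 512 + 64 + 32 + 4 + 2.
3492^1 ≡ 3492 (mod 5972)
3492^2 ≡ 3492^2 = 12194064 ≡ 5212 (mod 5972)
3492^4 ≡ 5212^2 = 27164944 ≡ 4288 (mod 5972)
3492^8 ≡ 4288^2 = 18386944 ≡ 5128 (mod 5972)
3492^16 ≡ 5128^2 = 26296384 ≡ 1668 (mod 5972)
3492^32 ≡ 1668^2 = 2782224 ≡ 5244 (mod 5972)
3492^64 ≡ 5244^2 = 27499536 ≡ 4448 (mod 5972)
3492^128 ≡ 4448^2 = 19784704 ≡ 5440 (mod 5972)
3492^256 ≡ 5440^2 = 29593600 ≡ 2340 (mod 5972)
3492^512 ≡ 2340^2 = 5475600 ≡ 5248 (mod 5972)
3492^614 = 3492^512 * 3492^64 * 3492^32 * 3492^4 * 3492^2 ≡ 5248 * 4448 * 5244 * 4288 * 5212 (mod 5972).
Accumulate the product:
5248 * 4448 = 23343104 ≡ 4528
4528 * 5244 = 23744832 ≡ 160
160 * 4288 = 686080 ≡ 5272
5272 * 5212 = 27477664 ≡ 492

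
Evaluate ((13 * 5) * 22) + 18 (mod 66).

62

13 * 5 = 65
65 * 22 = 1430 ≡ 44 (mod 66)
44 + 18 = 62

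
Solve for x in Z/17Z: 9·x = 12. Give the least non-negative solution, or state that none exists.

gcd(9, 17) = 1, so a unique solution mod 17 exists.
9⁻¹ ≡ 2 (mod 17).
x ≡ 2·12 ≡ 7 (mod 17).

7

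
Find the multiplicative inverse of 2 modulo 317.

317 = 158×2 + 1
2 = 2×1 + 0
gcd(2, 317) = 1, so the inverse exists.
Bézout: 1 = 1×317 − 158×2.
So 2⁻¹ ≡ −158 ≡ 159 (mod 317).

159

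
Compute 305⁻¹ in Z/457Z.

457 = 1·305 + 152
305 = 2·152 + 1
152 = 152·1 + 0
gcd(305, 457) = 1, so the inverse exists.
Back-substitute for 1:
1 = 1·305 − 2·152
  = −2·457 + 3·305
So 305⁻¹ ≡ 3 (mod 457).

3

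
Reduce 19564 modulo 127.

19564 = 154*127 + 6, so 19564 ≡ 6 (mod 127).

6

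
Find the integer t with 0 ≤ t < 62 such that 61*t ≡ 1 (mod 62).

61

Run the extended Euclidean algorithm:
62 = 1*61 + 1
61 = 61*1 + 0
gcd(61, 62) = 1, so the inverse exists.
Back-substitute for 1:
1 = 1*62 − 1*61
So 61⁻¹ ≡ −1 ≡ 61 (mod 62).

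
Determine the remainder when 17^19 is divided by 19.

Using repeated squaring:
17^1 ≡ 17 (mod 19)
17^2 ≡ 17^2 = 289 ≡ 4 (mod 19)
17^4 ≡ 4^2 = 16 (mod 19)
17^8 ≡ 16^2 = 256 ≡ 9 (mod 19)
17^16 ≡ 9^2 = 81 ≡ 5 (mod 19)
17^19 = 17^16 * 17^2 * 17^1 ≡ 5 * 4 * 17 (mod 19).
Accumulate the product:
5 * 4 = 20 ≡ 1
1 * 17 = 17

17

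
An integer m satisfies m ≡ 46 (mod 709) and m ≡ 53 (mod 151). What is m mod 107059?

709⁻¹ mod 151: 709·128 ≡ 1 (mod 151), so 709⁻¹ ≡ 128.
m = 46 + 709·((53 − 46)·128 mod 151) = 46 + 709·141 = 100015.

100015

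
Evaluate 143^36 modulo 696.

Using repeated squaring:
36 in binary is 100100, i.e. 36 = 32 + 4.
143^1 ≡ 143 (mod 696)
143^2 ≡ 143^2 = 20449 ≡ 265 (mod 696)
143^4 ≡ 265^2 = 70225 ≡ 625 (mod 696)
143^8 ≡ 625^2 = 390625 ≡ 169 (mod 696)
143^16 ≡ 169^2 = 28561 ≡ 25 (mod 696)
143^32 ≡ 25^2 = 625 (mod 696)
143^36 = 143^32 · 143^4 ≡ 625 · 625 (mod 696).
625 · 625 = 390625 ≡ 169 (mod 696).

169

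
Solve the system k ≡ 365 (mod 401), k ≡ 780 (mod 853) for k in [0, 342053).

329185

401⁻¹ mod 853: 401×485 ≡ 1 (mod 853), so 401⁻¹ ≡ 485.
k = 365 + 401×((780 − 365)×485 mod 853) = 365 + 401×820 = 329185.
Check: 329185 mod 401 = 365, 329185 mod 853 = 780. ✓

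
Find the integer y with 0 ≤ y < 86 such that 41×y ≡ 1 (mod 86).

Run the extended Euclidean algorithm:
86 = 2×41 + 4
41 = 10×4 + 1
4 = 4×1 + 0
gcd(41, 86) = 1, so the inverse exists.
Back-substitute for 1:
1 = 1×41 − 10×4
  = −10×86 + 21×41
So 41⁻¹ ≡ 21 (mod 86).

21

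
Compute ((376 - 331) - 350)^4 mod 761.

5

376 - 331 = 45
45 - 350 = -305 ≡ 456 (mod 761)
(456)^4 ≡ 5 (mod 761)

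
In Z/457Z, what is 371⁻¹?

271

Apply the Euclidean algorithm and back-substitute:
457 = 1×371 + 86
371 = 4×86 + 27
86 = 3×27 + 5
27 = 5×5 + 2
5 = 2×2 + 1
2 = 2×1 + 0
gcd(371, 457) = 1, so the inverse exists.
Back-substitute for 1:
1 = 1×5 − 2×2
  = −2×27 + 11×5
  = 11×86 − 35×27
  = −35×371 + 151×86
  = 151×457 − 186×371
So 371⁻¹ ≡ −186 ≡ 271 (mod 457).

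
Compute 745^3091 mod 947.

3091 in binary is 110000010011, i.e. 3091 = 2048 + 1024 + 16 + 2 + 1.
745^1 ≡ 745 (mod 947)
745^2 ≡ 745^2 = 555025 ≡ 83 (mod 947)
745^4 ≡ 83^2 = 6889 ≡ 260 (mod 947)
745^8 ≡ 260^2 = 67600 ≡ 363 (mod 947)
745^16 ≡ 363^2 = 131769 ≡ 136 (mod 947)
745^32 ≡ 136^2 = 18496 ≡ 503 (mod 947)
745^64 ≡ 503^2 = 253009 ≡ 160 (mod 947)
745^128 ≡ 160^2 = 25600 ≡ 31 (mod 947)
745^256 ≡ 31^2 = 961 ≡ 14 (mod 947)
745^512 ≡ 14^2 = 196 (mod 947)
745^1024 ≡ 196^2 = 38416 ≡ 536 (mod 947)
745^2048 ≡ 536^2 = 287296 ≡ 355 (mod 947)
745^3091 = 745^2048 · 745^1024 · 745^16 · 745^2 · 745^1 ≡ 355 · 536 · 136 · 83 · 745 (mod 947).
Accumulate the product:
355 · 536 = 190280 ≡ 880
880 · 136 = 119680 ≡ 358
358 · 83 = 29714 ≡ 357
357 · 745 = 265965 ≡ 805

805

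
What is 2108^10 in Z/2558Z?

Using repeated squaring:
2108^1 ≡ 2108 (mod 2558)
2108^2 ≡ 2108^2 = 4443664 ≡ 418 (mod 2558)
2108^4 ≡ 418^2 = 174724 ≡ 780 (mod 2558)
2108^8 ≡ 780^2 = 608400 ≡ 2154 (mod 2558)
2108^10 = 2108^8 × 2108^2 ≡ 2154 × 418 (mod 2558).
2154 × 418 = 900372 ≡ 2514 (mod 2558).

2514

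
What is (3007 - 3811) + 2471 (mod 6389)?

3007 - 3811 = -804 ≡ 5585 (mod 6389)
5585 + 2471 = 8056 ≡ 1667 (mod 6389)

1667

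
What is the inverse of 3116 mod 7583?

Run the extended Euclidean algorithm:
7583 = 2*3116 + 1351
3116 = 2*1351 + 414
1351 = 3*414 + 109
414 = 3*109 + 87
109 = 1*87 + 22
87 = 3*22 + 21
22 = 1*21 + 1
21 = 21*1 + 0
gcd(3116, 7583) = 1, so the inverse exists.
Back-substitute for 1:
1 = 1*22 − 1*21
  = −1*87 + 4*22
  = 4*109 − 5*87
  = −5*414 + 19*109
  = 19*1351 − 62*414
  = −62*3116 + 143*1351
  = 143*7583 − 348*3116
So 3116⁻¹ ≡ −348 ≡ 7235 (mod 7583).

7235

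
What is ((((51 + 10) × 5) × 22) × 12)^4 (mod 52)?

16

51 + 10 = 61 ≡ 9 (mod 52)
9 × 5 = 45
45 × 22 = 990 ≡ 2 (mod 52)
2 × 12 = 24
(24)^4 ≡ 16 (mod 52)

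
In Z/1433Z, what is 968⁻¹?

792

Apply the Euclidean algorithm and back-substitute:
1433 = 1·968 + 465
968 = 2·465 + 38
465 = 12·38 + 9
38 = 4·9 + 2
9 = 4·2 + 1
2 = 2·1 + 0
gcd(968, 1433) = 1, so the inverse exists.
Back-substitute for 1:
1 = 1·9 − 4·2
  = −4·38 + 17·9
  = 17·465 − 208·38
  = −208·968 + 433·465
  = 433·1433 − 641·968
So 968⁻¹ ≡ −641 ≡ 792 (mod 1433).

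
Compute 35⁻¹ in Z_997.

997 = 28×35 + 17
35 = 2×17 + 1
17 = 17×1 + 0
gcd(35, 997) = 1, so the inverse exists.
Back-substitute for 1:
1 = 1×35 − 2×17
  = −2×997 + 57×35
So 35⁻¹ ≡ 57 (mod 997).

57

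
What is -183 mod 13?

-183 = -15·13 + 12, so -183 ≡ 12 (mod 13).

12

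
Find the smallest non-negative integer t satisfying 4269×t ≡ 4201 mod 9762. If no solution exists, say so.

gcd(4269, 9762) = 3, and 3 does not divide 4201.
So the congruence has no solution.

no solution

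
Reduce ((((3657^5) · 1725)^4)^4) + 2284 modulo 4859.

1749

(3657)^5 ≡ 2612 (mod 4859)
2612 · 1725 = 4505700 ≡ 1407 (mod 4859)
(1407)^4 ≡ 569 (mod 4859)
(569)^4 ≡ 4324 (mod 4859)
4324 + 2284 = 6608 ≡ 1749 (mod 4859)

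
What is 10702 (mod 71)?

52

10702 = 150*71 + 52, so 10702 ≡ 52 (mod 71).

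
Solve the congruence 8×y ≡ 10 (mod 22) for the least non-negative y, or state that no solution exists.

4

gcd(8, 22) = 2, and 2 | 10, so solutions exist.
Divide through by 2: 4×y ≡ 5 (mod 11).
4⁻¹ ≡ 3 (mod 11).
y ≡ 3×5 ≡ 4 (mod 11).
The smallest non-negative solution is y = 4.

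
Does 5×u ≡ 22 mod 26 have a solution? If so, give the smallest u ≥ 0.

20

gcd(5, 26) = 1, so a unique solution mod 26 exists.
5⁻¹ ≡ 21 (mod 26).
u ≡ 21×22 ≡ 20 (mod 26).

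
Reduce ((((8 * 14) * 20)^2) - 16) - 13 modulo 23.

8 * 14 = 112 ≡ 20 (mod 23)
20 * 20 = 400 ≡ 9 (mod 23)
(9)^2 ≡ 12 (mod 23)
12 - 16 = -4 ≡ 19 (mod 23)
19 - 13 = 6

6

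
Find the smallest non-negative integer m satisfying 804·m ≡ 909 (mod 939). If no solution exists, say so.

35

gcd(804, 939) = 3, and 3 | 909, so solutions exist.
Divide through by 3: 268·m ≡ 303 mod 313.
268⁻¹ ≡ 153 (mod 313).
m ≡ 153·303 ≡ 35 (mod 313).
The smallest non-negative solution is m = 35.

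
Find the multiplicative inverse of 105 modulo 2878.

2275

Run the extended Euclidean algorithm:
2878 = 27×105 + 43
105 = 2×43 + 19
43 = 2×19 + 5
19 = 3×5 + 4
5 = 1×4 + 1
4 = 4×1 + 0
gcd(105, 2878) = 1, so the inverse exists.
Bézout: 1 = 22×2878 − 603×105.
So 105⁻¹ ≡ −603 ≡ 2275 (mod 2878).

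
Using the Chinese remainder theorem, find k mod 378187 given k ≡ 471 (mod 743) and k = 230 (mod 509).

743⁻¹ mod 509: 743×211 ≡ 1 (mod 509), so 743⁻¹ ≡ 211.
k = 471 + 743×((230 − 471)×211 mod 509) = 471 + 743×49 = 36878.

36878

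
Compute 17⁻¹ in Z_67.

4

67 = 3×17 + 16
17 = 1×16 + 1
16 = 16×1 + 0
gcd(17, 67) = 1, so the inverse exists.
Back-substitute for 1:
1 = 1×17 − 1×16
  = −1×67 + 4×17
So 17⁻¹ ≡ 4 (mod 67).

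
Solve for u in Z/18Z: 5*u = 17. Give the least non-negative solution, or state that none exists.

7

gcd(5, 18) = 1, so a unique solution mod 18 exists.
5⁻¹ ≡ 11 (mod 18).
u ≡ 11*17 ≡ 7 (mod 18).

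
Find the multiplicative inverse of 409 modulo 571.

571 = 1*409 + 162
409 = 2*162 + 85
162 = 1*85 + 77
85 = 1*77 + 8
77 = 9*8 + 5
8 = 1*5 + 3
5 = 1*3 + 2
3 = 1*2 + 1
2 = 2*1 + 0
gcd(409, 571) = 1, so the inverse exists.
Bézout: 1 = −154*571 + 215*409.
So 409⁻¹ ≡ 215 (mod 571).

215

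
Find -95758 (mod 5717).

1431

-95758 = -17·5717 + 1431, so -95758 ≡ 1431 (mod 5717).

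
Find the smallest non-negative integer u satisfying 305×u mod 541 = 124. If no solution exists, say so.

82

gcd(305, 541) = 1, so a unique solution mod 541 exists.
305⁻¹ ≡ 149 (mod 541).
u ≡ 149×124 ≡ 82 (mod 541).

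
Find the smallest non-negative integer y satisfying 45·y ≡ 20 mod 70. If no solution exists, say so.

gcd(45, 70) = 5, and 5 | 20, so solutions exist.
Divide through by 5: 9·y = 4 (mod 14).
9⁻¹ ≡ 11 (mod 14).
y ≡ 11·4 ≡ 2 (mod 14).
The smallest non-negative solution is y = 2.

2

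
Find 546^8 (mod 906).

546^1 ≡ 546 (mod 906)
546^2 ≡ 546^2 = 298116 ≡ 42 (mod 906)
546^4 ≡ 42^2 = 1764 ≡ 858 (mod 906)
546^8 ≡ 858^2 = 736164 ≡ 492 (mod 906)
So 546^8 ≡ 492 (mod 906).

492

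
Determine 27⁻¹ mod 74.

11

Run the extended Euclidean algorithm:
74 = 2·27 + 20
27 = 1·20 + 7
20 = 2·7 + 6
7 = 1·6 + 1
6 = 6·1 + 0
gcd(27, 74) = 1, so the inverse exists.
Back-substitute for 1:
1 = 1·7 − 1·6
  = −1·20 + 3·7
  = 3·27 − 4·20
  = −4·74 + 11·27
So 27⁻¹ ≡ 11 (mod 74).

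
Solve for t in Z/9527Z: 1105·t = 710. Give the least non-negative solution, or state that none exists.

5303

gcd(1105, 9527) = 1, so a unique solution mod 9527 exists.
1105⁻¹ ≡ 2302 (mod 9527).
t ≡ 2302·710 ≡ 5303 (mod 9527).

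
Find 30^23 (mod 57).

45

Using repeated squaring:
23 in binary is 10111, i.e. 23 = 16 + 4 + 2 + 1.
30^1 ≡ 30 (mod 57)
30^2 ≡ 30^2 = 900 ≡ 45 (mod 57)
30^4 ≡ 45^2 = 2025 ≡ 30 (mod 57)
30^8 ≡ 30^2 = 900 ≡ 45 (mod 57)
30^16 ≡ 45^2 = 2025 ≡ 30 (mod 57)
30^23 = 30^16 * 30^4 * 30^2 * 30^1 ≡ 30 * 30 * 45 * 30 (mod 57).
Accumulate the product:
30 * 30 = 900 ≡ 45
45 * 45 = 2025 ≡ 30
30 * 30 = 900 ≡ 45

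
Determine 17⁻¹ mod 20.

20 = 1*17 + 3
17 = 5*3 + 2
3 = 1*2 + 1
2 = 2*1 + 0
gcd(17, 20) = 1, so the inverse exists.
Bézout: 1 = 6*20 − 7*17.
So 17⁻¹ ≡ −7 ≡ 13 (mod 20).

13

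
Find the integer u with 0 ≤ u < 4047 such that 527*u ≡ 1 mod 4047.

Apply the Euclidean algorithm and back-substitute:
4047 = 7·527 + 358
527 = 1·358 + 169
358 = 2·169 + 20
169 = 8·20 + 9
20 = 2·9 + 2
9 = 4·2 + 1
2 = 2·1 + 0
gcd(527, 4047) = 1, so the inverse exists.
Bézout: 1 = −237·4047 + 1820·527.
So 527⁻¹ ≡ 1820 (mod 4047).

1820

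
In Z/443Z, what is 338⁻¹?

135

443 = 1×338 + 105
338 = 3×105 + 23
105 = 4×23 + 13
23 = 1×13 + 10
13 = 1×10 + 3
10 = 3×3 + 1
3 = 3×1 + 0
gcd(338, 443) = 1, so the inverse exists.
Back-substitute for 1:
1 = 1×10 − 3×3
  = −3×13 + 4×10
  = 4×23 − 7×13
  = −7×105 + 32×23
  = 32×338 − 103×105
  = −103×443 + 135×338
So 338⁻¹ ≡ 135 (mod 443).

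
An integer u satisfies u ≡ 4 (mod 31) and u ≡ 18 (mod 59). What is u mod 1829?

903

31⁻¹ mod 59: 31·40 ≡ 1 (mod 59), so 31⁻¹ ≡ 40.
u = 4 + 31·((18 − 4)·40 mod 59) = 4 + 31·29 = 903.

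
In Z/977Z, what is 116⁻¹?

By the extended Euclidean algorithm:
977 = 8·116 + 49
116 = 2·49 + 18
49 = 2·18 + 13
18 = 1·13 + 5
13 = 2·5 + 3
5 = 1·3 + 2
3 = 1·2 + 1
2 = 2·1 + 0
gcd(116, 977) = 1, so the inverse exists.
Back-substitute for 1:
1 = 1·3 − 1·2
  = −1·5 + 2·3
  = 2·13 − 5·5
  = −5·18 + 7·13
  = 7·49 − 19·18
  = −19·116 + 45·49
  = 45·977 − 379·116
So 116⁻¹ ≡ −379 ≡ 598 (mod 977).

598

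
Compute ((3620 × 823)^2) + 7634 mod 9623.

3620 × 823 = 2979260 ≡ 5753 (mod 9623)
(5753)^2 ≡ 3512 (mod 9623)
3512 + 7634 = 11146 ≡ 1523 (mod 9623)

1523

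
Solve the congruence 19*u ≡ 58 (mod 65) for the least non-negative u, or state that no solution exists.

27

gcd(19, 65) = 1, so a unique solution mod 65 exists.
19⁻¹ ≡ 24 (mod 65).
u ≡ 24*58 ≡ 27 (mod 65).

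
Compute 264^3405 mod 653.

Compute successive squares:
3405 in binary is 110101001101, i.e. 3405 = 2048 + 1024 + 256 + 64 + 8 + 4 + 1.
264^1 ≡ 264 (mod 653)
264^2 ≡ 264^2 = 69696 ≡ 478 (mod 653)
264^4 ≡ 478^2 = 228484 ≡ 587 (mod 653)
264^8 ≡ 587^2 = 344569 ≡ 438 (mod 653)
264^16 ≡ 438^2 = 191844 ≡ 515 (mod 653)
264^32 ≡ 515^2 = 265225 ≡ 107 (mod 653)
264^64 ≡ 107^2 = 11449 ≡ 348 (mod 653)
264^128 ≡ 348^2 = 121104 ≡ 299 (mod 653)
264^256 ≡ 299^2 = 89401 ≡ 593 (mod 653)
264^512 ≡ 593^2 = 351649 ≡ 335 (mod 653)
264^1024 ≡ 335^2 = 112225 ≡ 562 (mod 653)
264^2048 ≡ 562^2 = 315844 ≡ 445 (mod 653)
264^3405 = 264^2048 · 264^1024 · 264^256 · 264^64 · 264^8 · 264^4 · 264^1 ≡ 445 · 562 · 593 · 348 · 438 · 587 · 264 (mod 653).
Accumulate the product:
445 · 562 = 250090 ≡ 644
644 · 593 = 381892 ≡ 540
540 · 348 = 187920 ≡ 509
509 · 438 = 222942 ≡ 269
269 · 587 = 157903 ≡ 530
530 · 264 = 139920 ≡ 178

178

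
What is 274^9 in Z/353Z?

9 in binary is 1001, i.e. 9 = 8 + 1.
274^1 ≡ 274 (mod 353)
274^2 ≡ 274^2 = 75076 ≡ 240 (mod 353)
274^4 ≡ 240^2 = 57600 ≡ 61 (mod 353)
274^8 ≡ 61^2 = 3721 ≡ 191 (mod 353)
274^9 = 274^8 × 274^1 ≡ 191 × 274 (mod 353).
191 × 274 = 52334 ≡ 90 (mod 353).

90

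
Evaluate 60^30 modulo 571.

By square-and-multiply:
30 in binary is 11110, i.e. 30 = 16 + 8 + 4 + 2.
60^1 ≡ 60 (mod 571)
60^2 ≡ 60^2 = 3600 ≡ 174 (mod 571)
60^4 ≡ 174^2 = 30276 ≡ 13 (mod 571)
60^8 ≡ 13^2 = 169 (mod 571)
60^16 ≡ 169^2 = 28561 ≡ 11 (mod 571)
60^30 = 60^16 * 60^8 * 60^4 * 60^2 ≡ 11 * 169 * 13 * 174 (mod 571).
Accumulate the product:
11 * 169 = 1859 ≡ 146
146 * 13 = 1898 ≡ 185
185 * 174 = 32190 ≡ 214

214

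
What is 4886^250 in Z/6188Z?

2688

By square-and-multiply:
4886^1 ≡ 4886 (mod 6188)
4886^2 ≡ 4886^2 = 23872996 ≡ 5880 (mod 6188)
4886^4 ≡ 5880^2 = 34574400 ≡ 2044 (mod 6188)
4886^8 ≡ 2044^2 = 4177936 ≡ 1036 (mod 6188)
4886^16 ≡ 1036^2 = 1073296 ≡ 2772 (mod 6188)
4886^32 ≡ 2772^2 = 7683984 ≡ 4676 (mod 6188)
4886^64 ≡ 4676^2 = 21864976 ≡ 2772 (mod 6188)
4886^128 ≡ 2772^2 = 7683984 ≡ 4676 (mod 6188)
4886^250 = 4886^128 × 4886^64 × 4886^32 × 4886^16 × 4886^8 × 4886^2 ≡ 4676 × 2772 × 4676 × 2772 × 1036 × 5880 (mod 6188).
Accumulate the product:
4676 × 2772 = 12961872 ≡ 4200
4200 × 4676 = 19639200 ≡ 4676
4676 × 2772 = 12961872 ≡ 4200
4200 × 1036 = 4351200 ≡ 1036
1036 × 5880 = 6091680 ≡ 2688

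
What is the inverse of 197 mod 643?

408

Apply the Euclidean algorithm and back-substitute:
643 = 3·197 + 52
197 = 3·52 + 41
52 = 1·41 + 11
41 = 3·11 + 8
11 = 1·8 + 3
8 = 2·3 + 2
3 = 1·2 + 1
2 = 2·1 + 0
gcd(197, 643) = 1, so the inverse exists.
Bézout: 1 = 72·643 − 235·197.
So 197⁻¹ ≡ −235 ≡ 408 (mod 643).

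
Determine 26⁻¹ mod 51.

2

Apply the Euclidean algorithm and back-substitute:
51 = 1*26 + 25
26 = 1*25 + 1
25 = 25*1 + 0
gcd(26, 51) = 1, so the inverse exists.
Back-substitute for 1:
1 = 1*26 − 1*25
  = −1*51 + 2*26
So 26⁻¹ ≡ 2 (mod 51).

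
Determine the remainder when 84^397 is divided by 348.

192

397 in binary is 110001101, i.e. 397 = 256 + 128 + 8 + 4 + 1.
84^1 ≡ 84 (mod 348)
84^2 ≡ 84^2 = 7056 ≡ 96 (mod 348)
84^4 ≡ 96^2 = 9216 ≡ 168 (mod 348)
84^8 ≡ 168^2 = 28224 ≡ 36 (mod 348)
84^16 ≡ 36^2 = 1296 ≡ 252 (mod 348)
84^32 ≡ 252^2 = 63504 ≡ 168 (mod 348)
84^64 ≡ 168^2 = 28224 ≡ 36 (mod 348)
84^128 ≡ 36^2 = 1296 ≡ 252 (mod 348)
84^256 ≡ 252^2 = 63504 ≡ 168 (mod 348)
84^397 = 84^256 · 84^128 · 84^8 · 84^4 · 84^1 ≡ 168 · 252 · 36 · 168 · 84 (mod 348).
Accumulate the product:
168 · 252 = 42336 ≡ 228
228 · 36 = 8208 ≡ 204
204 · 168 = 34272 ≡ 168
168 · 84 = 14112 ≡ 192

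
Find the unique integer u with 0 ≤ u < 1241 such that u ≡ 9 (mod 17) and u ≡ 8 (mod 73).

519

17⁻¹ mod 73: 17×43 ≡ 1 (mod 73), so 17⁻¹ ≡ 43.
u = 9 + 17×((8 − 9)×43 mod 73) = 9 + 17×30 = 519.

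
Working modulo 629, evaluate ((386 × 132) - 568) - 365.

328

386 × 132 = 50952 ≡ 3 (mod 629)
3 - 568 = -565 ≡ 64 (mod 629)
64 - 365 = -301 ≡ 328 (mod 629)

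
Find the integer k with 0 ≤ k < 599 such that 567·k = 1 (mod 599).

131

Apply the Euclidean algorithm and back-substitute:
599 = 1·567 + 32
567 = 17·32 + 23
32 = 1·23 + 9
23 = 2·9 + 5
9 = 1·5 + 4
5 = 1·4 + 1
4 = 4·1 + 0
gcd(567, 599) = 1, so the inverse exists.
Back-substitute for 1:
1 = 1·5 − 1·4
  = −1·9 + 2·5
  = 2·23 − 5·9
  = −5·32 + 7·23
  = 7·567 − 124·32
  = −124·599 + 131·567
So 567⁻¹ ≡ 131 (mod 599).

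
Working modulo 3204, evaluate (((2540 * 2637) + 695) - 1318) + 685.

1682

2540 * 2637 = 6697980 ≡ 1620 (mod 3204)
1620 + 695 = 2315
2315 - 1318 = 997
997 + 685 = 1682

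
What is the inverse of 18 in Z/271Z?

271 = 15×18 + 1
18 = 18×1 + 0
gcd(18, 271) = 1, so the inverse exists.
Back-substitute for 1:
1 = 1×271 − 15×18
So 18⁻¹ ≡ −15 ≡ 256 (mod 271).

256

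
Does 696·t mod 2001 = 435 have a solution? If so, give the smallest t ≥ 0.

gcd(696, 2001) = 87, and 87 | 435, so solutions exist.
Divide through by 87: 8·t ≡ 5 (mod 23).
8⁻¹ ≡ 3 (mod 23).
t ≡ 3·5 ≡ 15 (mod 23).
The smallest non-negative solution is t = 15.

15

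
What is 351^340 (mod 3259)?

By square-and-multiply:
340 in binary is 101010100, i.e. 340 = 256 + 64 + 16 + 4.
351^1 ≡ 351 (mod 3259)
351^2 ≡ 351^2 = 123201 ≡ 2618 (mod 3259)
351^4 ≡ 2618^2 = 6853924 ≡ 247 (mod 3259)
351^8 ≡ 247^2 = 61009 ≡ 2347 (mod 3259)
351^16 ≡ 2347^2 = 5508409 ≡ 699 (mod 3259)
351^32 ≡ 699^2 = 488601 ≡ 3010 (mod 3259)
351^64 ≡ 3010^2 = 9060100 ≡ 80 (mod 3259)
351^128 ≡ 80^2 = 6400 ≡ 3141 (mod 3259)
351^256 ≡ 3141^2 = 9865881 ≡ 888 (mod 3259)
351^340 = 351^256 * 351^64 * 351^16 * 351^4 ≡ 888 * 80 * 699 * 247 (mod 3259).
Accumulate the product:
888 * 80 = 71040 ≡ 2601
2601 * 699 = 1818099 ≡ 2836
2836 * 247 = 700492 ≡ 3066

3066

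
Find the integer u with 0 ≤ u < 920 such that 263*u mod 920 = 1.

Run the extended Euclidean algorithm:
920 = 3·263 + 131
263 = 2·131 + 1
131 = 131·1 + 0
gcd(263, 920) = 1, so the inverse exists.
Bézout: 1 = −2·920 + 7·263.
So 263⁻¹ ≡ 7 (mod 920).

7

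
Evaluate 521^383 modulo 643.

315

Compute successive squares:
521^1 ≡ 521 (mod 643)
521^2 ≡ 521^2 = 271441 ≡ 95 (mod 643)
521^4 ≡ 95^2 = 9025 ≡ 23 (mod 643)
521^8 ≡ 23^2 = 529 (mod 643)
521^16 ≡ 529^2 = 279841 ≡ 136 (mod 643)
521^32 ≡ 136^2 = 18496 ≡ 492 (mod 643)
521^64 ≡ 492^2 = 242064 ≡ 296 (mod 643)
521^128 ≡ 296^2 = 87616 ≡ 168 (mod 643)
521^256 ≡ 168^2 = 28224 ≡ 575 (mod 643)
521^383 = 521^256 · 521^64 · 521^32 · 521^16 · 521^8 · 521^4 · 521^2 · 521^1 ≡ 575 · 296 · 492 · 136 · 529 · 23 · 95 · 521 (mod 643).
Accumulate the product:
575 · 296 = 170200 ≡ 448
448 · 492 = 220416 ≡ 510
510 · 136 = 69360 ≡ 559
559 · 529 = 295711 ≡ 574
574 · 23 = 13202 ≡ 342
342 · 95 = 32490 ≡ 340
340 · 521 = 177140 ≡ 315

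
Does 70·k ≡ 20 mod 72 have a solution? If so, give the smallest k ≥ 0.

26

gcd(70, 72) = 2, and 2 | 20, so solutions exist.
Divide through by 2: 35·k = 10 (mod 36).
35⁻¹ ≡ 35 (mod 36).
k ≡ 35·10 ≡ 26 (mod 36).
The smallest non-negative solution is k = 26.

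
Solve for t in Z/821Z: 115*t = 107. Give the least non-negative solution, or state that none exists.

gcd(115, 821) = 1, so a unique solution mod 821 exists.
115⁻¹ ≡ 564 (mod 821).
t ≡ 564*107 ≡ 415 (mod 821).

415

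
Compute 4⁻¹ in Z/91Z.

23

By the extended Euclidean algorithm:
91 = 22*4 + 3
4 = 1*3 + 1
3 = 3*1 + 0
gcd(4, 91) = 1, so the inverse exists.
Back-substitute for 1:
1 = 1*4 − 1*3
  = −1*91 + 23*4
So 4⁻¹ ≡ 23 (mod 91).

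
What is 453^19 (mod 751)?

454

19 in binary is 10011, i.e. 19 = 16 + 2 + 1.
453^1 ≡ 453 (mod 751)
453^2 ≡ 453^2 = 205209 ≡ 186 (mod 751)
453^4 ≡ 186^2 = 34596 ≡ 50 (mod 751)
453^8 ≡ 50^2 = 2500 ≡ 247 (mod 751)
453^16 ≡ 247^2 = 61009 ≡ 178 (mod 751)
453^19 = 453^16 · 453^2 · 453^1 ≡ 178 · 186 · 453 (mod 751).
Accumulate the product:
178 · 186 = 33108 ≡ 64
64 · 453 = 28992 ≡ 454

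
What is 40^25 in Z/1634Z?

By square-and-multiply:
25 in binary is 11001, i.e. 25 = 16 + 8 + 1.
40^1 ≡ 40 (mod 1634)
40^2 ≡ 40^2 = 1600 (mod 1634)
40^4 ≡ 1600^2 = 2560000 ≡ 1156 (mod 1634)
40^8 ≡ 1156^2 = 1336336 ≡ 1358 (mod 1634)
40^16 ≡ 1358^2 = 1844164 ≡ 1012 (mod 1634)
40^25 = 40^16 × 40^8 × 40^1 ≡ 1012 × 1358 × 40 (mod 1634).
Accumulate the product:
1012 × 1358 = 1374296 ≡ 102
102 × 40 = 4080 ≡ 812

812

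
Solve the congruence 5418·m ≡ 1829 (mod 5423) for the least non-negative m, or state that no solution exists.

gcd(5418, 5423) = 1, so a unique solution mod 5423 exists.
5418⁻¹ ≡ 2169 (mod 5423).
m ≡ 2169·1829 ≡ 2888 (mod 5423).

2888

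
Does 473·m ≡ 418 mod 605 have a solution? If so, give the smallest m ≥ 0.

gcd(473, 605) = 11, and 11 | 418, so solutions exist.
Divide through by 11: 43·m mod 55 = 38.
43⁻¹ ≡ 32 (mod 55).
m ≡ 32·38 ≡ 6 (mod 55).
The smallest non-negative solution is m = 6.

6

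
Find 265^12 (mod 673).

Compute successive squares:
12 in binary is 1100, i.e. 12 = 8 + 4.
265^1 ≡ 265 (mod 673)
265^2 ≡ 265^2 = 70225 ≡ 233 (mod 673)
265^4 ≡ 233^2 = 54289 ≡ 449 (mod 673)
265^8 ≡ 449^2 = 201601 ≡ 374 (mod 673)
265^12 = 265^8 · 265^4 ≡ 374 · 449 (mod 673).
374 · 449 = 167926 ≡ 349 (mod 673).

349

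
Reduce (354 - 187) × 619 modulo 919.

354 - 187 = 167
167 × 619 = 103373 ≡ 445 (mod 919)

445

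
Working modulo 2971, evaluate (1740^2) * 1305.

969

(1740)^2 ≡ 151 (mod 2971)
151 * 1305 = 197055 ≡ 969 (mod 2971)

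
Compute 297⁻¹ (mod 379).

By the extended Euclidean algorithm:
379 = 1*297 + 82
297 = 3*82 + 51
82 = 1*51 + 31
51 = 1*31 + 20
31 = 1*20 + 11
20 = 1*11 + 9
11 = 1*9 + 2
9 = 4*2 + 1
2 = 2*1 + 0
gcd(297, 379) = 1, so the inverse exists.
Bézout: 1 = −134*379 + 171*297.
So 297⁻¹ ≡ 171 (mod 379).

171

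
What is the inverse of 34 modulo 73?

Apply the Euclidean algorithm and back-substitute:
73 = 2*34 + 5
34 = 6*5 + 4
5 = 1*4 + 1
4 = 4*1 + 0
gcd(34, 73) = 1, so the inverse exists.
Back-substitute for 1:
1 = 1*5 − 1*4
  = −1*34 + 7*5
  = 7*73 − 15*34
So 34⁻¹ ≡ −15 ≡ 58 (mod 73).

58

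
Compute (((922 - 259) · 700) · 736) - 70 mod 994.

922 - 259 = 663
663 · 700 = 464100 ≡ 896 (mod 994)
896 · 736 = 659456 ≡ 434 (mod 994)
434 - 70 = 364

364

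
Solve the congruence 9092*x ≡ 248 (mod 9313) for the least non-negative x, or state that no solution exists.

336

gcd(9092, 9313) = 1, so a unique solution mod 9313 exists.
9092⁻¹ ≡ 6911 (mod 9313).
x ≡ 6911*248 ≡ 336 (mod 9313).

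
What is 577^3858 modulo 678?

Compute successive squares:
3858 in binary is 111100010010, i.e. 3858 = 2048 + 1024 + 512 + 256 + 16 + 2.
577^1 ≡ 577 (mod 678)
577^2 ≡ 577^2 = 332929 ≡ 31 (mod 678)
577^4 ≡ 31^2 = 961 ≡ 283 (mod 678)
577^8 ≡ 283^2 = 80089 ≡ 85 (mod 678)
577^16 ≡ 85^2 = 7225 ≡ 445 (mod 678)
577^32 ≡ 445^2 = 198025 ≡ 49 (mod 678)
577^64 ≡ 49^2 = 2401 ≡ 367 (mod 678)
577^128 ≡ 367^2 = 134689 ≡ 445 (mod 678)
577^256 ≡ 445^2 = 198025 ≡ 49 (mod 678)
577^512 ≡ 49^2 = 2401 ≡ 367 (mod 678)
577^1024 ≡ 367^2 = 134689 ≡ 445 (mod 678)
577^2048 ≡ 445^2 = 198025 ≡ 49 (mod 678)
577^3858 = 577^2048 * 577^1024 * 577^512 * 577^256 * 577^16 * 577^2 ≡ 49 * 445 * 367 * 49 * 445 * 31 (mod 678).
Accumulate the product:
49 * 445 = 21805 ≡ 109
109 * 367 = 40003 ≡ 1
1 * 49 = 49
49 * 445 = 21805 ≡ 109
109 * 31 = 3379 ≡ 667

667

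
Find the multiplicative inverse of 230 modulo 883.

883 = 3·230 + 193
230 = 1·193 + 37
193 = 5·37 + 8
37 = 4·8 + 5
8 = 1·5 + 3
5 = 1·3 + 2
3 = 1·2 + 1
2 = 2·1 + 0
gcd(230, 883) = 1, so the inverse exists.
Bézout: 1 = 87·883 − 334·230.
So 230⁻¹ ≡ −334 ≡ 549 (mod 883).

549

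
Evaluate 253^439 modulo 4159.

439 in binary is 110110111, i.e. 439 = 256 + 128 + 32 + 16 + 4 + 2 + 1.
253^1 ≡ 253 (mod 4159)
253^2 ≡ 253^2 = 64009 ≡ 1624 (mod 4159)
253^4 ≡ 1624^2 = 2637376 ≡ 570 (mod 4159)
253^8 ≡ 570^2 = 324900 ≡ 498 (mod 4159)
253^16 ≡ 498^2 = 248004 ≡ 2623 (mod 4159)
253^32 ≡ 2623^2 = 6880129 ≡ 1143 (mod 4159)
253^64 ≡ 1143^2 = 1306449 ≡ 523 (mod 4159)
253^128 ≡ 523^2 = 273529 ≡ 3194 (mod 4159)
253^256 ≡ 3194^2 = 10201636 ≡ 3768 (mod 4159)
253^439 = 253^256 · 253^128 · 253^32 · 253^16 · 253^4 · 253^2 · 253^1 ≡ 3768 · 3194 · 1143 · 2623 · 570 · 1624 · 253 (mod 4159).
Accumulate the product:
3768 · 3194 = 12034992 ≡ 3005
3005 · 1143 = 3434715 ≡ 3540
3540 · 2623 = 9285420 ≡ 2532
2532 · 570 = 1443240 ≡ 67
67 · 1624 = 108808 ≡ 674
674 · 253 = 170522 ≡ 3

3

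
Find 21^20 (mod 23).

Compute successive squares:
20 in binary is 10100, i.e. 20 = 16 + 4.
21^1 ≡ 21 (mod 23)
21^2 ≡ 21^2 = 441 ≡ 4 (mod 23)
21^4 ≡ 4^2 = 16 (mod 23)
21^8 ≡ 16^2 = 256 ≡ 3 (mod 23)
21^16 ≡ 3^2 = 9 (mod 23)
21^20 = 21^16 × 21^4 ≡ 9 × 16 (mod 23).
9 × 16 = 144 ≡ 6 (mod 23).

6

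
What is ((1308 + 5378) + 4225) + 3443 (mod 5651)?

3052

1308 + 5378 = 6686 ≡ 1035 (mod 5651)
1035 + 4225 = 5260
5260 + 3443 = 8703 ≡ 3052 (mod 5651)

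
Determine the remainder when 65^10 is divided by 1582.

Compute successive squares:
10 in binary is 1010, i.e. 10 = 8 + 2.
65^1 ≡ 65 (mod 1582)
65^2 ≡ 65^2 = 4225 ≡ 1061 (mod 1582)
65^4 ≡ 1061^2 = 1125721 ≡ 919 (mod 1582)
65^8 ≡ 919^2 = 844561 ≡ 1355 (mod 1582)
65^10 = 65^8 × 65^2 ≡ 1355 × 1061 (mod 1582).
1355 × 1061 = 1437655 ≡ 1199 (mod 1582).

1199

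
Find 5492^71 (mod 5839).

71 in binary is 1000111, i.e. 71 = 64 + 4 + 2 + 1.
5492^1 ≡ 5492 (mod 5839)
5492^2 ≡ 5492^2 = 30162064 ≡ 3629 (mod 5839)
5492^4 ≡ 3629^2 = 13169641 ≡ 2696 (mod 5839)
5492^8 ≡ 2696^2 = 7268416 ≡ 4700 (mod 5839)
5492^16 ≡ 4700^2 = 22090000 ≡ 1063 (mod 5839)
5492^32 ≡ 1063^2 = 1129969 ≡ 3042 (mod 5839)
5492^64 ≡ 3042^2 = 9253764 ≡ 4788 (mod 5839)
5492^71 = 5492^64 · 5492^4 · 5492^2 · 5492^1 ≡ 4788 · 2696 · 3629 · 5492 (mod 5839).
Accumulate the product:
4788 · 2696 = 12908448 ≡ 4258
4258 · 3629 = 15452282 ≡ 2288
2288 · 5492 = 12565696 ≡ 168

168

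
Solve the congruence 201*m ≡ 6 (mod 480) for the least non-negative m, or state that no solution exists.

gcd(201, 480) = 3, and 3 | 6, so solutions exist.
Divide through by 3: 67*m = 2 (mod 160).
67⁻¹ ≡ 43 (mod 160).
m ≡ 43*2 ≡ 86 (mod 160).
The smallest non-negative solution is m = 86.

86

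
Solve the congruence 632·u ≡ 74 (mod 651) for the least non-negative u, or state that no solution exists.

gcd(632, 651) = 1, so a unique solution mod 651 exists.
632⁻¹ ≡ 137 (mod 651).
u ≡ 137·74 ≡ 373 (mod 651).

373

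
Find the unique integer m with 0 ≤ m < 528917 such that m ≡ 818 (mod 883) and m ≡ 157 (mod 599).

4350

883⁻¹ mod 599: 883·483 ≡ 1 (mod 599), so 883⁻¹ ≡ 483.
m = 818 + 883·((157 − 818)·483 mod 599) = 818 + 883·4 = 4350.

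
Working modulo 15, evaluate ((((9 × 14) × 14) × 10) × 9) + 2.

9 × 14 = 126 ≡ 6 (mod 15)
6 × 14 = 84 ≡ 9 (mod 15)
9 × 10 = 90 ≡ 0 (mod 15)
0 × 9 = 0
0 + 2 = 2

2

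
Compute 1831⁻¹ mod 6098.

By the extended Euclidean algorithm:
6098 = 3*1831 + 605
1831 = 3*605 + 16
605 = 37*16 + 13
16 = 1*13 + 3
13 = 4*3 + 1
3 = 3*1 + 0
gcd(1831, 6098) = 1, so the inverse exists.
Bézout: 1 = 572*6098 − 1905*1831.
So 1831⁻¹ ≡ −1905 ≡ 4193 (mod 6098).

4193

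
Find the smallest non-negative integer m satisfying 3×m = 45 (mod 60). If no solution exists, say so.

gcd(3, 60) = 3, and 3 | 45, so solutions exist.
Divide through by 3: 1×m ≡ 15 mod 20.
1⁻¹ ≡ 1 (mod 20).
m ≡ 1×15 ≡ 15 (mod 20).
The smallest non-negative solution is m = 15.

15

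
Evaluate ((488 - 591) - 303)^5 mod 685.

659

488 - 591 = -103 ≡ 582 (mod 685)
582 - 303 = 279
(279)^5 ≡ 659 (mod 685)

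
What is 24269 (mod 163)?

145

24269 = 148*163 + 145, so 24269 ≡ 145 (mod 163).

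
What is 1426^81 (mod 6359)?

1320

81 in binary is 1010001, i.e. 81 = 64 + 16 + 1.
1426^1 ≡ 1426 (mod 6359)
1426^2 ≡ 1426^2 = 2033476 ≡ 4955 (mod 6359)
1426^4 ≡ 4955^2 = 24552025 ≡ 6285 (mod 6359)
1426^8 ≡ 6285^2 = 39501225 ≡ 5476 (mod 6359)
1426^16 ≡ 5476^2 = 29986576 ≡ 3891 (mod 6359)
1426^32 ≡ 3891^2 = 15139881 ≡ 5461 (mod 6359)
1426^64 ≡ 5461^2 = 29822521 ≡ 5170 (mod 6359)
1426^81 = 1426^64 × 1426^16 × 1426^1 ≡ 5170 × 3891 × 1426 (mod 6359).
Accumulate the product:
5170 × 3891 = 20116470 ≡ 2953
2953 × 1426 = 4210978 ≡ 1320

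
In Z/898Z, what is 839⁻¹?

761

898 = 1×839 + 59
839 = 14×59 + 13
59 = 4×13 + 7
13 = 1×7 + 6
7 = 1×6 + 1
6 = 6×1 + 0
gcd(839, 898) = 1, so the inverse exists.
Bézout: 1 = 128×898 − 137×839.
So 839⁻¹ ≡ −137 ≡ 761 (mod 898).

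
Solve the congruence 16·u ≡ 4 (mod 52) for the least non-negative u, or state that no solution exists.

10

gcd(16, 52) = 4, and 4 | 4, so solutions exist.
Divide through by 4: 4·u ≡ 1 mod 13.
4⁻¹ ≡ 10 (mod 13).
u ≡ 10·1 ≡ 10 (mod 13).
The smallest non-negative solution is u = 10.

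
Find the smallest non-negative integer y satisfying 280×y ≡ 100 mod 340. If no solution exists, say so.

gcd(280, 340) = 20, and 20 | 100, so solutions exist.
Divide through by 20: 14×y ≡ 5 mod 17.
14⁻¹ ≡ 11 (mod 17).
y ≡ 11×5 ≡ 4 (mod 17).
The smallest non-negative solution is y = 4.

4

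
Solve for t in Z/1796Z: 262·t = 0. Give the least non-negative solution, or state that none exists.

0

gcd(262, 1796) = 2, and 2 | 0, so solutions exist.
Divide through by 2: 131·t ≡ 0 (mod 898).
131⁻¹ ≡ 473 (mod 898).
t ≡ 473·0 ≡ 0 (mod 898).
The smallest non-negative solution is t = 0.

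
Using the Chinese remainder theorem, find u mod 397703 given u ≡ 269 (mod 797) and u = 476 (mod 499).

52871

797⁻¹ mod 499: 797×427 ≡ 1 (mod 499), so 797⁻¹ ≡ 427.
u = 269 + 797×((476 − 269)×427 mod 499) = 269 + 797×66 = 52871.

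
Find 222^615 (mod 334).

615 in binary is 1001100111, i.e. 615 = 512 + 64 + 32 + 4 + 2 + 1.
222^1 ≡ 222 (mod 334)
222^2 ≡ 222^2 = 49284 ≡ 186 (mod 334)
222^4 ≡ 186^2 = 34596 ≡ 194 (mod 334)
222^8 ≡ 194^2 = 37636 ≡ 228 (mod 334)
222^16 ≡ 228^2 = 51984 ≡ 214 (mod 334)
222^32 ≡ 214^2 = 45796 ≡ 38 (mod 334)
222^64 ≡ 38^2 = 1444 ≡ 108 (mod 334)
222^128 ≡ 108^2 = 11664 ≡ 308 (mod 334)
222^256 ≡ 308^2 = 94864 ≡ 8 (mod 334)
222^512 ≡ 8^2 = 64 (mod 334)
222^615 = 222^512 * 222^64 * 222^32 * 222^4 * 222^2 * 222^1 ≡ 64 * 108 * 38 * 194 * 186 * 222 (mod 334).
Accumulate the product:
64 * 108 = 6912 ≡ 232
232 * 38 = 8816 ≡ 132
132 * 194 = 25608 ≡ 224
224 * 186 = 41664 ≡ 248
248 * 222 = 55056 ≡ 280

280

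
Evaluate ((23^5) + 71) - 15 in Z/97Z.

(23)^5 ≡ 5 (mod 97)
5 + 71 = 76
76 - 15 = 61

61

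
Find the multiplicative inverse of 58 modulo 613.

613 = 10×58 + 33
58 = 1×33 + 25
33 = 1×25 + 8
25 = 3×8 + 1
8 = 8×1 + 0
gcd(58, 613) = 1, so the inverse exists.
Back-substitute for 1:
1 = 1×25 − 3×8
  = −3×33 + 4×25
  = 4×58 − 7×33
  = −7×613 + 74×58
So 58⁻¹ ≡ 74 (mod 613).

74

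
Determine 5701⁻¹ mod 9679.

2820

By the extended Euclidean algorithm:
9679 = 1·5701 + 3978
5701 = 1·3978 + 1723
3978 = 2·1723 + 532
1723 = 3·532 + 127
532 = 4·127 + 24
127 = 5·24 + 7
24 = 3·7 + 3
7 = 2·3 + 1
3 = 3·1 + 0
gcd(5701, 9679) = 1, so the inverse exists.
Bézout: 1 = −1661·9679 + 2820·5701.
So 5701⁻¹ ≡ 2820 (mod 9679).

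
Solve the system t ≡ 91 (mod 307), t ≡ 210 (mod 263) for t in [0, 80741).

307⁻¹ mod 263: 307×6 ≡ 1 (mod 263), so 307⁻¹ ≡ 6.
t = 91 + 307×((210 − 91)×6 mod 263) = 91 + 307×188 = 57807.

57807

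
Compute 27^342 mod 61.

58

342 in binary is 101010110, i.e. 342 = 256 + 64 + 16 + 4 + 2.
27^1 ≡ 27 (mod 61)
27^2 ≡ 27^2 = 729 ≡ 58 (mod 61)
27^4 ≡ 58^2 = 3364 ≡ 9 (mod 61)
27^8 ≡ 9^2 = 81 ≡ 20 (mod 61)
27^16 ≡ 20^2 = 400 ≡ 34 (mod 61)
27^32 ≡ 34^2 = 1156 ≡ 58 (mod 61)
27^64 ≡ 58^2 = 3364 ≡ 9 (mod 61)
27^128 ≡ 9^2 = 81 ≡ 20 (mod 61)
27^256 ≡ 20^2 = 400 ≡ 34 (mod 61)
27^342 = 27^256 * 27^64 * 27^16 * 27^4 * 27^2 ≡ 34 * 9 * 34 * 9 * 58 (mod 61).
Accumulate the product:
34 * 9 = 306 ≡ 1
1 * 34 = 34
34 * 9 = 306 ≡ 1
1 * 58 = 58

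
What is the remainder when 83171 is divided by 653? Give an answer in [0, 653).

240

83171 = 127×653 + 240, so 83171 ≡ 240 (mod 653).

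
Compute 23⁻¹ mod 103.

Run the extended Euclidean algorithm:
103 = 4×23 + 11
23 = 2×11 + 1
11 = 11×1 + 0
gcd(23, 103) = 1, so the inverse exists.
Bézout: 1 = −2×103 + 9×23.
So 23⁻¹ ≡ 9 (mod 103).

9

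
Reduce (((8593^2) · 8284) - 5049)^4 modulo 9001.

(8593)^2 ≡ 4446 (mod 9001)
4446 · 8284 = 36830664 ≡ 7573 (mod 9001)
7573 - 5049 = 2524
(2524)^4 ≡ 8920 (mod 9001)

8920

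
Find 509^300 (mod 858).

1

Compute successive squares:
509^1 ≡ 509 (mod 858)
509^2 ≡ 509^2 = 259081 ≡ 823 (mod 858)
509^4 ≡ 823^2 = 677329 ≡ 367 (mod 858)
509^8 ≡ 367^2 = 134689 ≡ 841 (mod 858)
509^16 ≡ 841^2 = 707281 ≡ 289 (mod 858)
509^32 ≡ 289^2 = 83521 ≡ 295 (mod 858)
509^64 ≡ 295^2 = 87025 ≡ 367 (mod 858)
509^128 ≡ 367^2 = 134689 ≡ 841 (mod 858)
509^256 ≡ 841^2 = 707281 ≡ 289 (mod 858)
509^300 = 509^256 × 509^32 × 509^8 × 509^4 ≡ 289 × 295 × 841 × 367 (mod 858).
Accumulate the product:
289 × 295 = 85255 ≡ 313
313 × 841 = 263233 ≡ 685
685 × 367 = 251395 ≡ 1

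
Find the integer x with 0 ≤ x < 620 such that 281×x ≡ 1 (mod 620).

Apply the Euclidean algorithm and back-substitute:
620 = 2×281 + 58
281 = 4×58 + 49
58 = 1×49 + 9
49 = 5×9 + 4
9 = 2×4 + 1
4 = 4×1 + 0
gcd(281, 620) = 1, so the inverse exists.
Back-substitute for 1:
1 = 1×9 − 2×4
  = −2×49 + 11×9
  = 11×58 − 13×49
  = −13×281 + 63×58
  = 63×620 − 139×281
So 281⁻¹ ≡ −139 ≡ 481 (mod 620).

481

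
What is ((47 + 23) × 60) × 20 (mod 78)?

47 + 23 = 70
70 × 60 = 4200 ≡ 66 (mod 78)
66 × 20 = 1320 ≡ 72 (mod 78)

72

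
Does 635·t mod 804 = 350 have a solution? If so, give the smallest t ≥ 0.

526

gcd(635, 804) = 1, so a unique solution mod 804 exists.
635⁻¹ ≡ 647 (mod 804).
t ≡ 647·350 ≡ 526 (mod 804).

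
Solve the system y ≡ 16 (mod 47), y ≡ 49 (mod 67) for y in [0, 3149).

2930

47⁻¹ mod 67: 47·10 ≡ 1 (mod 67), so 47⁻¹ ≡ 10.
y = 16 + 47·((49 − 16)·10 mod 67) = 16 + 47·62 = 2930.
Check: 2930 mod 47 = 16, 2930 mod 67 = 49. ✓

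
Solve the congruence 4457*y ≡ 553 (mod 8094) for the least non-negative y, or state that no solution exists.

gcd(4457, 8094) = 1, so a unique solution mod 8094 exists.
4457⁻¹ ≡ 1451 (mod 8094).
y ≡ 1451*553 ≡ 1097 (mod 8094).

1097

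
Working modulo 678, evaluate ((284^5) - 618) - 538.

310

(284)^5 ≡ 110 (mod 678)
110 - 618 = -508 ≡ 170 (mod 678)
170 - 538 = -368 ≡ 310 (mod 678)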